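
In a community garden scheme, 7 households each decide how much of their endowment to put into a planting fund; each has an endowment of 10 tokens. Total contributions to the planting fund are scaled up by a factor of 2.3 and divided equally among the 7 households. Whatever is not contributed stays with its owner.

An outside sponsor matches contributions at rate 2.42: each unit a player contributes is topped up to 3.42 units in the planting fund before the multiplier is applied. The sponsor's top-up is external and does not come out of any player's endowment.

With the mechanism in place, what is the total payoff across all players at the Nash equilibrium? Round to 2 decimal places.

With the mechanism, a contributed unit returns 2.3 × 3.42 / 7 = 1.1237 per unit of net cost to the contributor — now above 1 — so contributing fully is weakly dominant for every player.
At the Nash equilibrium everyone contributes 10. Group total payoff = 2.3 × 3.42 × 70 = 550.62.

550.62 tokens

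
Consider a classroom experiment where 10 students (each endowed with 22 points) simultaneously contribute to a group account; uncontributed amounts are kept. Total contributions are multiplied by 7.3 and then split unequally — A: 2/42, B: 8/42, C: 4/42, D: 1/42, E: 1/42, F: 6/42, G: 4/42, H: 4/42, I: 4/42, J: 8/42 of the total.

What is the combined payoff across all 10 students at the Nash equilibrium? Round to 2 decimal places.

For player j, contributing a unit is worthwhile iff 7.3 × (j's share) ≥ 1, i.e. iff j's share is at least 0.1370.
B, F and J clear that bar, contributing 22 each; the remaining 7 contribute 0. Total contributed: 66.
The group account pays out 7.3 × 66 = 481.80 in total (split across the unequal shares, but the aggregate is all that matters for the group sum).
The 7 free-riders keep 22 each, adding 154. Group total = 154 + 481.80 = 635.80.

635.80 points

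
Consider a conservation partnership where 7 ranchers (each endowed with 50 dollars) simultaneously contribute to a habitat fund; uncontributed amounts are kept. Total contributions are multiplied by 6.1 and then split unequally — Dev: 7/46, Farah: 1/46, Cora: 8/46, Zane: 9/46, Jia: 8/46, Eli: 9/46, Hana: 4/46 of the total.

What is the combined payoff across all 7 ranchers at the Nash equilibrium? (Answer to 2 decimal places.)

1370.00 dollars

Player j's private return per contributed unit is 6.1 × (j's share). Contributing is weakly dominant for j when that share is at least 1/6.1 = 0.1639, and contributing 0 is dominant otherwise.
Cora, Zane, Jia and Eli are above the threshold, contributing 50 each; the remaining 3 contribute 0. Total contributed: 200.
The habitat fund pays out 6.1 × 200 = 1220.00 in total (split across the unequal shares, but the aggregate is all that matters for the group sum).
The 3 free-riders keep 50 each, adding 150. Group total = 150 + 1220.00 = 1370.00.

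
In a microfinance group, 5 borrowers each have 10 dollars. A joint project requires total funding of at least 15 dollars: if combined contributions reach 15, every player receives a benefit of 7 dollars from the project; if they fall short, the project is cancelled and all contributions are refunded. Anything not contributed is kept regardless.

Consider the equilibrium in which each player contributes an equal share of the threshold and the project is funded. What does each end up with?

14 dollars

Equal share of the threshold: 15/5 = 3.
At this profile no one gains by cutting their contribution: any cut drops the total below 15, the project is cancelled, contributions are refunded, and the deviator ends with 10, which is less than 10 − 3 + 7 = 14. Contributing more than 3 just wastes the excess. So contributing exactly 3 is a best response.
Each player's payoff: 10 − 3 + 7 = 14.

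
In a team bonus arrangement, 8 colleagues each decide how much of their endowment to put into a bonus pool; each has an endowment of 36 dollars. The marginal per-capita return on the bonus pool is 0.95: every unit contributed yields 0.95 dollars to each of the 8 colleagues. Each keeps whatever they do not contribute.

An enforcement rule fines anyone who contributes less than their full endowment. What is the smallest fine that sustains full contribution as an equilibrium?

1.80 dollars

Given the others contribute fully, the best deviation is to contribute 0 (any partial contribution still incurs the fine and gives up units whose private return 0.95 is below 1).
Deviating from 36 to 0 saves 36 dollars but forfeits the deviator's share of the drop in the bonus pool: 0.95 × 36 = 34.20.
So the deviation gain is 36 − 34.20 = 1.80, and the fine must be at least 1.80 dollars to wipe it out.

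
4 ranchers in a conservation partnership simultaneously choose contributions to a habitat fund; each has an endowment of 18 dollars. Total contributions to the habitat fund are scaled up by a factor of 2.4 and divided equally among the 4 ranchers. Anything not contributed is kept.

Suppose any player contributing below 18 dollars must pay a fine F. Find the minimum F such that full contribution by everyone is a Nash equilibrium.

Given the others contribute fully, the best deviation is to contribute 0 (any partial contribution still incurs the fine and gives up units whose private return 0.6000 is below 1).
Deviating from 18 to 0 saves 18 dollars but forfeits the deviator's share of the drop in the habitat fund: 2.4/4 × 18 = 10.80.
So the deviation gain is 18 − 10.80 = 7.20, and the fine must be at least 7.20 dollars to wipe it out.

7.20 dollars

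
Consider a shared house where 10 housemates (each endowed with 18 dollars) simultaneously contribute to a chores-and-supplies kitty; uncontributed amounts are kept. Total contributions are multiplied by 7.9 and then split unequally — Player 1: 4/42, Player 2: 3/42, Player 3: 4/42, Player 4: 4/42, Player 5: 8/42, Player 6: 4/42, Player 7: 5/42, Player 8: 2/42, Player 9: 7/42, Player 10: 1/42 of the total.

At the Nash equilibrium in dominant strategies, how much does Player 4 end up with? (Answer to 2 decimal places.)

45.09 dollars

A player with share s gets back 7.9·s per unit contributed, so full contribution is dominant for anyone with s > 1/7.9 = 0.1266 and zero contribution is dominant for anyone below.
Player 5 and Player 9 are above the threshold, contributing 18 each; the remaining 8 contribute 0. Total contributed: 36.
Player 4 keeps 18 and receives 7.9 × 36 × 4/42 = 27.09 from the chores-and-supplies kitty, for a payoff of 45.09.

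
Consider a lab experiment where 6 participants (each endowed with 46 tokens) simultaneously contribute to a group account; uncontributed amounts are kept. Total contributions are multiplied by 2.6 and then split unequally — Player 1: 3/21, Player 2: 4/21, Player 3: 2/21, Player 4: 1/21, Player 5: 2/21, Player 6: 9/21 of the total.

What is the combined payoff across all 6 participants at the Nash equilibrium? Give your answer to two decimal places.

349.60 tokens

Player j's private return per contributed unit is 2.6 × (j's share). Contributing is weakly dominant for j when that share is at least 1/2.6 = 0.3846, and contributing 0 is dominant otherwise.
Only Player 6 (9/21) clears that bar, contributing 46; the remaining 5 contribute 0. Total contributed: 46.
The group account pays out 2.6 × 46 = 119.60 in total (split across the unequal shares, but the aggregate is all that matters for the group sum).
The 5 free-riders keep 46 each, adding 230. Group total = 230 + 119.60 = 349.60.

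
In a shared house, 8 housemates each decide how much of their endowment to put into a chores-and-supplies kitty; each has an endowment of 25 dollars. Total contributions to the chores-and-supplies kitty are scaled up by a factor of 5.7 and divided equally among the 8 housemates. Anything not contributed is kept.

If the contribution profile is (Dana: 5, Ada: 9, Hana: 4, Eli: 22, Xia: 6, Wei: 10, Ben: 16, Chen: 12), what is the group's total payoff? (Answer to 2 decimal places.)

594.80 dollars

Total contributed: 5 + 9 + 4 + 22 + 6 + 10 + 16 + 12 = 84; total kept: 8 × 25 − 84 = 116.
The chores-and-supplies kitty pays out 5.7 × 84 = 478.80 in aggregate.
Group total = 116 + 478.80 = 594.80.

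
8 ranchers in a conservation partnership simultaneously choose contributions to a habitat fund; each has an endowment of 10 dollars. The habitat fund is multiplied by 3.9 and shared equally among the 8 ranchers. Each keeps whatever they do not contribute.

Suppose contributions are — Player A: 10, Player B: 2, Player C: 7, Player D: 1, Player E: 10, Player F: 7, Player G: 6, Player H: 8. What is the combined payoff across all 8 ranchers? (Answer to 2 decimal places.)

227.90 dollars

Total contributed: 10 + 2 + 7 + 1 + 10 + 7 + 6 + 8 = 51; total kept: 8 × 10 − 51 = 29.
The habitat fund pays out 3.9 × 51 = 198.90 in aggregate.
Group total = 29 + 198.90 = 227.90.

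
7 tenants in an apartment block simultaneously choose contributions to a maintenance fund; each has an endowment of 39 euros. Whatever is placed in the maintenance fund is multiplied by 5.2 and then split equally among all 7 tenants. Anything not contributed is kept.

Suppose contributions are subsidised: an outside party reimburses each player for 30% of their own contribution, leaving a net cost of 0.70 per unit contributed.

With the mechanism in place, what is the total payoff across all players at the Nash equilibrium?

1501.50 euros

Under the mechanism each unit contributed yields (5.2/7) / 0.70 = 1.0612 back to its contributor per unit of net cost, which exceeds 1, making full contribution the dominant choice for everyone.
So the Nash equilibrium is full contribution by all 7; the group earns 7 × (39 × 0.30 + 5.2 × 39) = 1501.50.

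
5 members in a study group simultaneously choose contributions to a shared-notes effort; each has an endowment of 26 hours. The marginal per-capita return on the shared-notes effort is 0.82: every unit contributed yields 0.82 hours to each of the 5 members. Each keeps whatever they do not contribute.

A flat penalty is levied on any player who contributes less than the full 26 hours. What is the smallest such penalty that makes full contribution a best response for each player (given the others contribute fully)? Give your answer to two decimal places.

Given the others contribute fully, the best deviation is to contribute 0 (any partial contribution still incurs the fine and gives up units whose private return 0.82 is below 1).
Deviating from 26 to 0 saves 26 hours but forfeits the deviator's share of the drop in the shared-notes effort: 0.82 × 26 = 21.32.
So the deviation gain is 26 − 21.32 = 4.68, and the fine must be at least 4.68 hours to wipe it out.

4.68 hours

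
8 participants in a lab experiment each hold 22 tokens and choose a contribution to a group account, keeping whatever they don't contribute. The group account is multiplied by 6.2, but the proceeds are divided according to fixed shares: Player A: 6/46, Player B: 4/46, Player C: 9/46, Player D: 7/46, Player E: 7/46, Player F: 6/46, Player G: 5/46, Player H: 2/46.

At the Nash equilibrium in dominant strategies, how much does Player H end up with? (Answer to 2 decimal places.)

27.93 tokens

A player with share s gets back 6.2·s per unit contributed, so full contribution is dominant for anyone with s > 1/6.2 = 0.1613 and zero contribution is dominant for anyone below.
Player C alone (share 9/46) is above the threshold, contributing 22; the remaining 7 contribute 0. Total contributed: 22.
Player H keeps 22 and receives 6.2 × 22 × 2/46 = 5.93 from the group account, for a payoff of 27.93.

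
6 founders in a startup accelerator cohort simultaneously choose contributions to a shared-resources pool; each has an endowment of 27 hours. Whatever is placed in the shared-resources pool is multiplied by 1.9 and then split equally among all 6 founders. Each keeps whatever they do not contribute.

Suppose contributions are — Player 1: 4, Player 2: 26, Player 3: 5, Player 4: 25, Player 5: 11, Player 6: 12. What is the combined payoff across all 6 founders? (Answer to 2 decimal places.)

Total contributed: 4 + 26 + 5 + 25 + 11 + 12 = 83; total kept: 6 × 27 − 83 = 79.
The shared-resources pool pays out 1.9 × 83 = 157.70 in aggregate.
Group total = 79 + 157.70 = 236.70.

236.70 hours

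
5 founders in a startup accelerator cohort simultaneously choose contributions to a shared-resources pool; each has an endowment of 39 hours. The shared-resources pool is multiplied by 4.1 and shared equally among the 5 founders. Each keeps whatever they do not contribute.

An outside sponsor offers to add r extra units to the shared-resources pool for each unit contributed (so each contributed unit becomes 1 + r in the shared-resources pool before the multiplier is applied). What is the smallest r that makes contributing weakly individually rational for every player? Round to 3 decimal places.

0.220

With matching at rate r, one contributed unit becomes (1 + r) in the shared-resources pool and returns 4.1 × (1 + r) / 5 to the contributor.
Setting this equal to 1: 1 + r = 5/4.1 = 1.2195.
So the minimum matching rate is r = 1.2195 − 1 = 0.220.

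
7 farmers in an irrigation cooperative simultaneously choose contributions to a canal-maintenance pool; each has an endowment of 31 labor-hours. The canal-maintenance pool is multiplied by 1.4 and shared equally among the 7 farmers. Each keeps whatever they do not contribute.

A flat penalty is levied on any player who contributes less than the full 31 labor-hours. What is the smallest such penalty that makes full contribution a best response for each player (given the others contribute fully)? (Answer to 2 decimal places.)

Given the others contribute fully, the best deviation is to contribute 0 (any partial contribution still incurs the fine and gives up units whose private return 0.2000 is below 1).
Deviating from 31 to 0 saves 31 labor-hours but forfeits the deviator's share of the drop in the canal-maintenance pool: 1.4/7 × 31 = 6.20.
So the deviation gain is 31 − 6.20 = 24.80, and the fine must be at least 24.80 labor-hours to wipe it out.

24.80 labor-hours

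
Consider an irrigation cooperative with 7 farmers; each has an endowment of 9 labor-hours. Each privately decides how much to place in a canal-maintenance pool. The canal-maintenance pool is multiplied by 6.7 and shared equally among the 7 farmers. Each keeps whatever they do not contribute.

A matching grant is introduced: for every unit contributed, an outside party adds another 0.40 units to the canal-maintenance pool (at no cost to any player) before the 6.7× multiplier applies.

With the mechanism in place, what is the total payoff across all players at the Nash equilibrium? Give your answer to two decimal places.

590.94 labor-hours

With the mechanism, a contributed unit returns 6.7 × 1.40 / 7 = 1.3400 per unit of net cost to the contributor — now above 1 — so contributing fully is weakly dominant for every player.
At the Nash equilibrium everyone contributes 9. Group total payoff = 6.7 × 1.40 × 63 = 590.94.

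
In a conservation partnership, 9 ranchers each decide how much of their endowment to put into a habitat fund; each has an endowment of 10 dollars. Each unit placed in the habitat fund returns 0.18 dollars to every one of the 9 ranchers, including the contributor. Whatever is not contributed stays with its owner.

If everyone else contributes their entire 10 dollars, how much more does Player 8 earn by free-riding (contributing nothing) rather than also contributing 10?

Switching from a contribution of 10 to 0 lets Player 8 keep an extra 10 dollars, but lowers the habitat fund by 10, which costs Player 8 their own share of that drop: 0.18 × 10 = 1.80.
Net gain = 10 − 1.80 = 8.20. The private return per contributed unit (0.18) is below 1, so free-riding is indeed the best response regardless of what the others do.

8.20 dollars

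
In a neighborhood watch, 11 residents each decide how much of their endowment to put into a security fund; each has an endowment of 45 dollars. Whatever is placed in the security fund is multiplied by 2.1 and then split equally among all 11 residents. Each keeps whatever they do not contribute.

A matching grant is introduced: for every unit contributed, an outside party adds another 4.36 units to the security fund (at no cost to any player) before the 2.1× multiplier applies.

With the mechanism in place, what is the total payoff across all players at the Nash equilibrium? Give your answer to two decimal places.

Under the mechanism each unit contributed yields 2.1 × 5.36 / 11 = 1.0233 back to its contributor per unit of net cost, which exceeds 1, making full contribution the dominant choice for everyone.
So the Nash equilibrium is full contribution by all 11; the group earns 2.1 × 5.36 × 495 = 5571.72.

5571.72 dollars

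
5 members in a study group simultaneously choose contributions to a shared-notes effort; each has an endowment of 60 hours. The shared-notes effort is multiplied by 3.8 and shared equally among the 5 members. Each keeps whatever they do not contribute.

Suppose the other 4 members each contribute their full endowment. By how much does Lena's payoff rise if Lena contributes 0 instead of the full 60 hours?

14.40 hours

Switching from a contribution of 60 to 0 lets Lena keep an extra 60 hours, but lowers the shared-notes effort by 60, which costs Lena their own share of that drop: 3.8/5 × 60 = 45.60.
Net gain = 60 − 45.60 = 14.40. The private return per contributed unit (0.7600) is below 1, so free-riding is indeed the best response regardless of what the others do.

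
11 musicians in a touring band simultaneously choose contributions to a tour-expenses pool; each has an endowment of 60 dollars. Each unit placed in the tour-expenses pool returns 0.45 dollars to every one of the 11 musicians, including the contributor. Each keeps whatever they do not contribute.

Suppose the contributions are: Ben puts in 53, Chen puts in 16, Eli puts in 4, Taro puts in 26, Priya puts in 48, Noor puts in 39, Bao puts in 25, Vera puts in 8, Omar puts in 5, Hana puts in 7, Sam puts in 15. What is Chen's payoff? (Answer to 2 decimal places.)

Total contributed: 53 + 16 + 4 + 26 + 48 + 39 + 25 + 8 + 5 + 7 + 15 = 246.
Each receives 0.45 × 246 = 110.70 from the tour-expenses pool.
Chen keeps 60 − 16 = 44, so Chen's payoff is 44 + 110.70 = 154.70.

154.70 dollars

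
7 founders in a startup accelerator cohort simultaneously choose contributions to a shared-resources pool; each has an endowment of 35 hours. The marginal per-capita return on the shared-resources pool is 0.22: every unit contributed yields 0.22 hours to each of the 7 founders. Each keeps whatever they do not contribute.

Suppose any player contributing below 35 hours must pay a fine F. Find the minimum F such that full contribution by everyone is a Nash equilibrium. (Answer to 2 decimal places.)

Given the others contribute fully, the best deviation is to contribute 0 (any partial contribution still incurs the fine and gives up units whose private return 0.22 is below 1).
Deviating from 35 to 0 saves 35 hours but forfeits the deviator's share of the drop in the shared-resources pool: 0.22 × 35 = 7.70.
So the deviation gain is 35 − 7.70 = 27.30, and the fine must be at least 27.30 hours to wipe it out.

27.30 hours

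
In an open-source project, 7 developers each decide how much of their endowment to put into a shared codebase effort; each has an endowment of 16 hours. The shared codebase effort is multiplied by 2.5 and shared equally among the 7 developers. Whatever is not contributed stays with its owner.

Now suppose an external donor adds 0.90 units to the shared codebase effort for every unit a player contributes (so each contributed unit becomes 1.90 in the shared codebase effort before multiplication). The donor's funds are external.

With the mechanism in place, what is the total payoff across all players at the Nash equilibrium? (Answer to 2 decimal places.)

112.00 hours

With the mechanism, a contributed unit returns 2.5 × 1.90 / 7 = 0.6786 per unit of net cost — still below 1 — so contributing 0 remains dominant for every player.
At the Nash equilibrium no one contributes; group total payoff = 7 × 16 = 112.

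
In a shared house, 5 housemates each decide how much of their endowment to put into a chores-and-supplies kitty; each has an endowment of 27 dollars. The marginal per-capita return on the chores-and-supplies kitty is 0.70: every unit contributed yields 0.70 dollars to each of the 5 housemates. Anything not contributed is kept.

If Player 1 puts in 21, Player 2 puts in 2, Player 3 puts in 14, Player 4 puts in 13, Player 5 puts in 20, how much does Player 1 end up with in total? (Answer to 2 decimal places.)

55.00 dollars

Total contributed: 21 + 2 + 14 + 13 + 20 = 70.
Each receives 0.70 × 70 = 49.00 from the chores-and-supplies kitty.
Player 1 keeps 27 − 21 = 6, so Player 1's payoff is 6 + 49.00 = 55.00.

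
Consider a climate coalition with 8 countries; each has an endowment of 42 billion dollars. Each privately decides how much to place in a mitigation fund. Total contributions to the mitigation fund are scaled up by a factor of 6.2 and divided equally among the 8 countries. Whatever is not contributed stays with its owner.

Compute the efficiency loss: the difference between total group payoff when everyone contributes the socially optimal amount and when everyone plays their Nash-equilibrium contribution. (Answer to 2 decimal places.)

1747.20 billion dollars

Each contributed unit returns 6.2/8 = 0.7750 to its contributor — below 1 — so contributing 0 is dominant for every player. At the Nash equilibrium everyone keeps their 42, and the group total is 8 × 42 = 336.
Each contributed unit returns 6.200 to the group as a whole (0.7750 to each of 8 players), which exceeds 1, so the social optimum is full contribution: group total = 6.200 × 336 = 2083.20.
Efficiency loss = 2083.20 − 336 = 1747.20.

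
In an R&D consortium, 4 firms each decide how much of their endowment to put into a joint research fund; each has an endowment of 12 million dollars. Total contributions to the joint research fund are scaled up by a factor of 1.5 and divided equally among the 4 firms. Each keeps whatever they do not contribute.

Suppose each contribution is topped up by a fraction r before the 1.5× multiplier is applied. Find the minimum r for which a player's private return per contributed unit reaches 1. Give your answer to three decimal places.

With matching at rate r, one contributed unit becomes (1 + r) in the joint research fund and returns 1.5 × (1 + r) / 4 to the contributor.
Setting this equal to 1: 1 + r = 4/1.5 = 2.6667.
So the minimum matching rate is r = 2.6667 − 1 = 1.667.

1.667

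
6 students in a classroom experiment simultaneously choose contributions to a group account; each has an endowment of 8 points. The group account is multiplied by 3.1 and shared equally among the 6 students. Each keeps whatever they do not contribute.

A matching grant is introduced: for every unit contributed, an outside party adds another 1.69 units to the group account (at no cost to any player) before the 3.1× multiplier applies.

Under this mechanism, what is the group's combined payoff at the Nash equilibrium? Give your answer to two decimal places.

With the mechanism, a contributed unit returns 3.1 × 2.69 / 6 = 1.3898 per unit of net cost to the contributor — now above 1 — so contributing fully is weakly dominant for every player.
So the Nash equilibrium is full contribution by all 6; the group earns 3.1 × 2.69 × 48 = 400.27.

400.27 points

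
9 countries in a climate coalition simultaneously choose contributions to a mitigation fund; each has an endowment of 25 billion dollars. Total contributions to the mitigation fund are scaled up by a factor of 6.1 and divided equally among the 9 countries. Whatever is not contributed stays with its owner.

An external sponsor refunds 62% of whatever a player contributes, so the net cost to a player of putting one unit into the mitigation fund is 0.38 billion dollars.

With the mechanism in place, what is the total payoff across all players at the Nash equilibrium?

1512.00 billion dollars

With the mechanism, a contributed unit returns (6.1/9) / 0.38 = 1.7836 per unit of net cost to the contributor — now above 1 — so contributing fully is weakly dominant for every player.
So the Nash equilibrium is full contribution by all 9; the group earns 9 × (25 × 0.62 + 6.1 × 25) = 1512.00.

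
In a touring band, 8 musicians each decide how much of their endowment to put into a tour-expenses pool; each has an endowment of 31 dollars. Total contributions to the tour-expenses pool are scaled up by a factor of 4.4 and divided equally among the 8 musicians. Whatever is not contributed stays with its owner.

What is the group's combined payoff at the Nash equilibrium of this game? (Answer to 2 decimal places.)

Each contributed unit returns 4.4/8 = 0.5500 to its contributor — below 1 — so contributing 0 is dominant for every player. At the Nash equilibrium everyone keeps their 31, and the group total is 8 × 31 = 248.

248.00 dollars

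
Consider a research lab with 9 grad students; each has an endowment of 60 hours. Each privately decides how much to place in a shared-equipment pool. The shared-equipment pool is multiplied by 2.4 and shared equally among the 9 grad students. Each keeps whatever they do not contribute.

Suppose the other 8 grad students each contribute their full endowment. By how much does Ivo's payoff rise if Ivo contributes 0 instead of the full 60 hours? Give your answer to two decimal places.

Switching from a contribution of 60 to 0 lets Ivo keep an extra 60 hours, but lowers the shared-equipment pool by 60, which costs Ivo their own share of that drop: 2.4/9 × 60 = 16.00.
Net gain = 60 − 16.00 = 44.00. The private return per contributed unit (0.2667) is below 1, so free-riding is indeed the best response regardless of what the others do.

44.00 hours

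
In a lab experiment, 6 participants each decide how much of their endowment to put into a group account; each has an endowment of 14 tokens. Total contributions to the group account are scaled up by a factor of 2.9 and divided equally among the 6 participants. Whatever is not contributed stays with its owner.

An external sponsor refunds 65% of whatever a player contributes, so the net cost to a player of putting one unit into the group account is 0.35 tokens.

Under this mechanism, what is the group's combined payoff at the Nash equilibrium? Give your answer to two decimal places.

With the mechanism, a contributed unit returns (2.9/6) / 0.35 = 1.3810 per unit of net cost to the contributor — now above 1 — so contributing fully is weakly dominant for every player.
At the Nash equilibrium everyone contributes 14. Group total payoff = 6 × (14 × 0.65 + 2.9 × 14) = 298.20.

298.20 tokens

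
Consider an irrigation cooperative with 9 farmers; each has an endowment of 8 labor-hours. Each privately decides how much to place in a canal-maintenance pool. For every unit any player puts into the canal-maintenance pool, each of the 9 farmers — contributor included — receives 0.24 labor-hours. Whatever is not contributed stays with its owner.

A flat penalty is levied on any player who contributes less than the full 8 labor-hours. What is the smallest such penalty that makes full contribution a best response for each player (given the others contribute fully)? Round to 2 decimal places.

Given the others contribute fully, the best deviation is to contribute 0 (any partial contribution still incurs the fine and gives up units whose private return 0.24 is below 1).
Deviating from 8 to 0 saves 8 labor-hours but forfeits the deviator's share of the drop in the canal-maintenance pool: 0.24 × 8 = 1.92.
So the deviation gain is 8 − 1.92 = 6.08, and the fine must be at least 6.08 labor-hours to wipe it out.

6.08 labor-hours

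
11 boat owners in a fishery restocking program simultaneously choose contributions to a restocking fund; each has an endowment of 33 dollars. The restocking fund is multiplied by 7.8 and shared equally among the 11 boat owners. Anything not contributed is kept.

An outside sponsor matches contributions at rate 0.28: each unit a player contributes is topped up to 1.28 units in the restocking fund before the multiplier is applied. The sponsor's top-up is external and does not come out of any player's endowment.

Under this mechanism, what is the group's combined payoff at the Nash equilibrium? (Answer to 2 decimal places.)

Even with the mechanism, each unit contributed returns only 7.8 × 1.28 / 11 = 0.9076 per unit of net cost, so contributing nothing is still dominant.
Everyone keeps their endowment and the group total is 11 × 33 = 363.

363.00 dollars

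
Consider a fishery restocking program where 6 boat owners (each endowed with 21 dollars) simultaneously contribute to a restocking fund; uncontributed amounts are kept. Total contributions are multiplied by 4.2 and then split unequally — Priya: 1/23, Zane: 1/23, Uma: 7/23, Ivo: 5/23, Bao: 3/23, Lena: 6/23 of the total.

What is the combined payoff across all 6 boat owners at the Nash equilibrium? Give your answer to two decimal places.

260.40 dollars

Each unit j contributes comes back to j as 4.2 × (j's share), so j prefers to contribute only if that share exceeds 1/4.2 = 0.2381; otherwise keeping the unit dominates.
Uma and Lena are above the threshold, contributing 21 each; the remaining 4 contribute 0. Total contributed: 42.
The restocking fund pays out 4.2 × 42 = 176.40 in total (split across the unequal shares, but the aggregate is all that matters for the group sum).
The 4 free-riders keep 21 each, adding 84. Group total = 84 + 176.40 = 260.40.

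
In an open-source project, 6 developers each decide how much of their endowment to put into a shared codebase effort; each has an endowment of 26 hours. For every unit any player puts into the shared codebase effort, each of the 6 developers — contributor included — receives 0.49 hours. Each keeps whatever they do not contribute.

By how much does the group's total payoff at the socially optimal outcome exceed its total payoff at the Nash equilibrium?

302.64 hours

The private return per contributed unit is 0.49 < 1, so contributing 0 is dominant for every player. At the Nash equilibrium everyone keeps their 26, and the group total is 6 × 26 = 156.
Each contributed unit returns 2.940 to the group as a whole (0.49 to each of 6 players), which exceeds 1, so the social optimum is full contribution: group total = 2.940 × 156 = 458.64.
Efficiency loss = 458.64 − 156 = 302.64.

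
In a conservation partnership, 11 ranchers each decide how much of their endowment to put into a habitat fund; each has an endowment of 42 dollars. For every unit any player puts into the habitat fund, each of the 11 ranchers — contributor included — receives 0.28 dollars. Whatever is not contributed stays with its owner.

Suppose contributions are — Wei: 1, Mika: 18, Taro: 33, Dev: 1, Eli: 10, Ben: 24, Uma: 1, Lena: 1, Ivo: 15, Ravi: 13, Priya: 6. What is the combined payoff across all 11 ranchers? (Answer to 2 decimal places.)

717.84 dollars

Total contributed: 1 + 18 + 33 + 1 + 10 + 24 + 1 + 1 + 15 + 13 + 6 = 123; total kept: 11 × 42 − 123 = 339.
The habitat fund pays out 0.28 × 11 × 123 = 378.84 in aggregate.
Group total = 339 + 378.84 = 717.84.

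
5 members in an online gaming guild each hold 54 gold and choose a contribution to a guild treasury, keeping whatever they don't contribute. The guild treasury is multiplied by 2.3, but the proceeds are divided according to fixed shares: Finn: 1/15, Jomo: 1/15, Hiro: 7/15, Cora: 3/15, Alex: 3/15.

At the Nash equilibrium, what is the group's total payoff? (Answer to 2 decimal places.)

340.20 gold

For player j, contributing a unit is worthwhile iff 2.3 × (j's share) ≥ 1, i.e. iff j's share is at least 0.4348.
Hiro alone (share 7/15) is above the threshold, contributing 54; the remaining 4 contribute 0. Total contributed: 54.
The guild treasury pays out 2.3 × 54 = 124.20 in total (split across the unequal shares, but the aggregate is all that matters for the group sum).
The 4 free-riders keep 54 each, adding 216. Group total = 216 + 124.20 = 340.20.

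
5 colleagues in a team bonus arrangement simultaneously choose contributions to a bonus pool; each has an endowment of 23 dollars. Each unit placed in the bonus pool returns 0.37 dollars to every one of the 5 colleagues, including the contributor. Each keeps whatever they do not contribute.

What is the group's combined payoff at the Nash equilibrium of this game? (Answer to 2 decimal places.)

115.00 dollars

The private return per contributed unit is 0.37 < 1, so contributing 0 is dominant for every player. At the Nash equilibrium everyone keeps their 23, and the group total is 5 × 23 = 115.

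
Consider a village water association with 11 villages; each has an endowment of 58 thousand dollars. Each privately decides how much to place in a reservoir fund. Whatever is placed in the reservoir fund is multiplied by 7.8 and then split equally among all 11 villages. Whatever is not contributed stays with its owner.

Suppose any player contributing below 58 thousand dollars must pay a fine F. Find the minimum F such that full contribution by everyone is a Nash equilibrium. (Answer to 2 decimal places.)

Given the others contribute fully, the best deviation is to contribute 0 (any partial contribution still incurs the fine and gives up units whose private return 0.7091 is below 1).
Deviating from 58 to 0 saves 58 thousand dollars but forfeits the deviator's share of the drop in the reservoir fund: 7.8/11 × 58 = 41.13.
So the deviation gain is 58 − 41.13 = 16.87, and the fine must be at least 16.87 thousand dollars to wipe it out.

16.87 thousand dollars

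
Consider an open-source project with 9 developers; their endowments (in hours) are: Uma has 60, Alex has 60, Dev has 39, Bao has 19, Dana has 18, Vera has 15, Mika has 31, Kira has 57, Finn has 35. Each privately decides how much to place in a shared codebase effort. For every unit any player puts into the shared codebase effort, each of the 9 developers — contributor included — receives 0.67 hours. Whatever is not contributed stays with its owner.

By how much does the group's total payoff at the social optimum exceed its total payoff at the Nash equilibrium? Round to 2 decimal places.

1680.02 hours

The private return per contributed unit is 0.67 < 1 for everyone, so the Nash equilibrium is zero contribution and the group total is Σ E_j = 60 + 60 + 39 + 19 + 18 + 15 + 31 + 57 + 35 = 334.
Each contributed unit returns 6.030 to the group, so the social optimum is full contribution by everyone: group total = 6.030 × 334 = 2014.02.
Efficiency loss = (6.030 − 1) × 334 = 1680.02.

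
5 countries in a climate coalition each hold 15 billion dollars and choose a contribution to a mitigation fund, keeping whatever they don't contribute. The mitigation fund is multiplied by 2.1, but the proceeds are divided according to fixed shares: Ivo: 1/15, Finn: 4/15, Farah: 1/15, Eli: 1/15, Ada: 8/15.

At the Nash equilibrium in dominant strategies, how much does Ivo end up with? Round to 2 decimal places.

For player j, contributing a unit is worthwhile iff 2.1 × (j's share) ≥ 1, i.e. iff j's share is at least 0.4762.
The only share above 0.4762 is Ada's 8/15, contributing 15; the remaining 4 contribute 0. Total contributed: 15.
Ivo keeps 15 and receives 2.1 × 15 × 1/15 = 2.10 from the mitigation fund, for a payoff of 17.10.

17.10 billion dollars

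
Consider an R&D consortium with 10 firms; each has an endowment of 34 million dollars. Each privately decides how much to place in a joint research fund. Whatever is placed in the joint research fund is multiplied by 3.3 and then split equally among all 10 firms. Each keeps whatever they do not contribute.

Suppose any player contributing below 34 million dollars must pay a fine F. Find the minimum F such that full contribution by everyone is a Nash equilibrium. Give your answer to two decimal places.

Given the others contribute fully, the best deviation is to contribute 0 (any partial contribution still incurs the fine and gives up units whose private return 0.3300 is below 1).
Deviating from 34 to 0 saves 34 million dollars but forfeits the deviator's share of the drop in the joint research fund: 3.3/10 × 34 = 11.22.
So the deviation gain is 34 − 11.22 = 22.78, and the fine must be at least 22.78 million dollars to wipe it out.

22.78 million dollars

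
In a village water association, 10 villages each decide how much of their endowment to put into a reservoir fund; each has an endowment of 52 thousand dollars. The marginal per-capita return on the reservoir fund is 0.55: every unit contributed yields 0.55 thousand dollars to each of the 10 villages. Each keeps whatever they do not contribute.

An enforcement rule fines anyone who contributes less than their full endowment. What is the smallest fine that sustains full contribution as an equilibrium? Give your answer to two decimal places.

23.40 thousand dollars

Given the others contribute fully, the best deviation is to contribute 0 (any partial contribution still incurs the fine and gives up units whose private return 0.55 is below 1).
Deviating from 52 to 0 saves 52 thousand dollars but forfeits the deviator's share of the drop in the reservoir fund: 0.55 × 52 = 28.60.
So the deviation gain is 52 − 28.60 = 23.40, and the fine must be at least 23.40 thousand dollars to wipe it out.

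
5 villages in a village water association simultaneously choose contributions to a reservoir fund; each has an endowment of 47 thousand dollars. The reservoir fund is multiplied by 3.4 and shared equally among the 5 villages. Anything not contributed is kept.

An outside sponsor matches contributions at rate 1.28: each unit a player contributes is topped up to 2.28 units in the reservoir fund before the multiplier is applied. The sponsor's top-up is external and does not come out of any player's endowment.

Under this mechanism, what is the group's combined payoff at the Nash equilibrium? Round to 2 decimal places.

Under the mechanism each unit contributed yields 3.4 × 2.28 / 5 = 1.5504 back to its contributor per unit of net cost, which exceeds 1, making full contribution the dominant choice for everyone.
So the Nash equilibrium is full contribution by all 5; the group earns 3.4 × 2.28 × 235 = 1821.72.

1821.72 thousand dollars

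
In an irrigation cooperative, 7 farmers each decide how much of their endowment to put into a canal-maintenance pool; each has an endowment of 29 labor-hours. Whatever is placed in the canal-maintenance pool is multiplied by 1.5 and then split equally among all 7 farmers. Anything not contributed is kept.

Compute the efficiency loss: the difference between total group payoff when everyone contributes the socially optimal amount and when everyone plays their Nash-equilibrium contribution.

101.50 labor-hours

Each contributed unit returns 1.5/7 = 0.2143 to its contributor — below 1 — so contributing 0 is dominant for every player. At the Nash equilibrium everyone keeps their 29, and the group total is 7 × 29 = 203.
Each contributed unit returns 1.500 to the group as a whole (0.2143 to each of 7 players), which exceeds 1, so the social optimum is full contribution: group total = 1.500 × 203 = 304.50.
Efficiency loss = 304.50 − 203 = 101.50.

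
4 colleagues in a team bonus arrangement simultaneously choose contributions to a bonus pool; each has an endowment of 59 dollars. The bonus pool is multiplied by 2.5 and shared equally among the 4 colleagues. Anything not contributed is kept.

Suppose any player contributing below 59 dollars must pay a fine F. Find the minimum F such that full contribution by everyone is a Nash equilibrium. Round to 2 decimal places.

Given the others contribute fully, the best deviation is to contribute 0 (any partial contribution still incurs the fine and gives up units whose private return 0.6250 is below 1).
Deviating from 59 to 0 saves 59 dollars but forfeits the deviator's share of the drop in the bonus pool: 2.5/4 × 59 = 36.87.
So the deviation gain is 59 − 36.87 = 22.13, and the fine must be at least 22.13 dollars to wipe it out.

22.13 dollars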